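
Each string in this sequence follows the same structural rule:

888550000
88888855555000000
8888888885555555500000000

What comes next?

Term n consists of 3n 8's, followed by 3n-1 5's, followed by 2n+2 0's (n = 1, 2, …).
At n = 4 the blocks have lengths 12, 11, 10.

888888888888555555555550000000000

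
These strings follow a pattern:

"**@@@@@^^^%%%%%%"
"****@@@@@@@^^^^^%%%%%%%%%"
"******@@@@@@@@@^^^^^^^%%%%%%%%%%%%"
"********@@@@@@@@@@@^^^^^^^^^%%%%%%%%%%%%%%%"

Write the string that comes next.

Reading off run lengths: * runs 2, 4, 6, 8; @ runs 5, 7, 9, 11; ^ runs 3, 5, 7, 9; % runs 6, 9, 12, 15 — each is linear in n, where the shown terms are n = 2, 3, 4, 5.
Setting n = 6 gives 10, 13, 11, 18 characters in each block.

**********@@@@@@@@@@@@@^^^^^^^^^^^%%%%%%%%%%%%%%%%%%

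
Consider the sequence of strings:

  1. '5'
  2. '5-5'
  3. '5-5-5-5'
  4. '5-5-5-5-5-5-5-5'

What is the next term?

5-5-5-5-5-5-5-5-5-5-5-5-5-5-5-5

Every step duplicates the string with '-' between the halves.
So the next term is two copies of 5-5-5-5-5-5-5-5 with '-' between the halves.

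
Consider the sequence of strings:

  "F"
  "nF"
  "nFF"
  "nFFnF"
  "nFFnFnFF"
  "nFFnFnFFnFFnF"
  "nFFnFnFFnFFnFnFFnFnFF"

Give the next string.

nFFnFnFFnFFnFnFFnFnFFnFFnFnFFnFFnF

This is a Fibonacci-style word recurrence s(k) = s(k−1)·s(k−2): e.g. nF·F = nFF.
So term 8 is nFFnFnFFnFFnFnFFnFnFF·nFFnFnFFnFFnF.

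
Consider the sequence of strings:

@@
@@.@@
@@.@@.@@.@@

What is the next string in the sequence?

s(k+1) = s(k)·.·s(k) — each term doubles the last with '.' between the halves.
Doubling @@.@@.@@.@@ with '.' between the halves:

@@.@@.@@.@@.@@.@@.@@.@@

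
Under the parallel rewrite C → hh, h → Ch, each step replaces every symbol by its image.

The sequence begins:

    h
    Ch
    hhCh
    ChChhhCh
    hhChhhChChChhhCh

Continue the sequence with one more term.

ChChhhChChChhhChhhChhhChChChhhCh

Replace each of the 16 characters of hhChhhChChChhhCh in place — Ch Ch hh Ch Ch Ch hh Ch hh Ch hh Ch Ch Ch hh Ch — and concatenate.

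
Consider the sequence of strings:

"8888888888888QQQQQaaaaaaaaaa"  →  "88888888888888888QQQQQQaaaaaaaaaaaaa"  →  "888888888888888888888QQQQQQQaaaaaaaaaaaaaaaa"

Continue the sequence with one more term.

Each string has the form 8^{4n+1} Q^{n+2} a^{3n+1}, where the shown terms are n = 3, 4, 5.
For the next term, n = 6, so the run lengths are 25, 8, 19.

8888888888888888888888888QQQQQQQQaaaaaaaaaaaaaaaaaaa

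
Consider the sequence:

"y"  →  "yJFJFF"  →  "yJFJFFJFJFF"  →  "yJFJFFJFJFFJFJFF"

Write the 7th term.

yJFJFFJFJFFJFJFFJFJFFJFJFFJFJFF

Every step adds JFJFF to the end: s(k+1) = s(k)·JFJFF.
From yJFJFFJFJFFJFJFF, 3 further steps: yJFJFFJFJFFJFJFF → yJFJFFJFJFFJFJFFJFJFF → yJFJFFJFJFFJFJFFJFJFFJFJFF → (answer).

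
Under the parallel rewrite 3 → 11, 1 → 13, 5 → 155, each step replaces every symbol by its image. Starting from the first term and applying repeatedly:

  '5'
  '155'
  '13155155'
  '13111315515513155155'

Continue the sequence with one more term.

Rewriting the 20 symbols of 13111315515513155155 one by one yields 13 11 13 13 13 11 13 155 155 13 155 155 13 11 13 155 155 13 155 155; concatenated:

131113131311131551551315515513111315515513155155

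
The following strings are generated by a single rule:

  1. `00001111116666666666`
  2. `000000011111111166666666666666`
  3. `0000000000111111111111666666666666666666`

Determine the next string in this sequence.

The n-th term is 3n-2 0's then 3n 1's then 4n+2 6's, where the shown terms are n = 2, 3, 4.
For the next term, n = 5, so the run lengths are 13, 15, 22.

00000000000001111111111111116666666666666666666666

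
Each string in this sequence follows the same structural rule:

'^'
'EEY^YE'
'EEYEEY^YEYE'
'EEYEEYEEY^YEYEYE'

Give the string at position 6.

EEYEEYEEYEEYEEY^YEYEYEYEYE

Each term wraps the previous one in EEY on the left and YE on the right.
From EEYEEYEEY^YEYEYE, 2 further steps: EEYEEYEEY^YEYEYE → EEYEEYEEYEEY^YEYEYEYE → (answer).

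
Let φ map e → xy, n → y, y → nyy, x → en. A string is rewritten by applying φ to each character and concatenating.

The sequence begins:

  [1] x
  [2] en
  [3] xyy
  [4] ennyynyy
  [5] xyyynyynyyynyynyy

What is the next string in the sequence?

φ(xyyynyynyyynyynyy) expands symbol-by-symbol to en nyy nyy nyy y nyy nyy y nyy nyy nyy y nyy nyy y nyy nyy; joining the 17 pieces gives the next term.

ennyynyynyyynyynyyynyynyynyyynyynyyynyynyy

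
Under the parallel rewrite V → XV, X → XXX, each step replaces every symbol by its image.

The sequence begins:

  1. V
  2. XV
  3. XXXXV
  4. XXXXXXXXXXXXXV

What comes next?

XXXXXXXXXXXXXXXXXXXXXXXXXXXXXXXXXXXXXXXXV

φ(XXXXXXXXXXXXXV) expands symbol-by-symbol to XXX XXX XXX XXX XXX XXX XXX XXX XXX XXX XXX XXX XXX XV; joining the 14 pieces gives the next term.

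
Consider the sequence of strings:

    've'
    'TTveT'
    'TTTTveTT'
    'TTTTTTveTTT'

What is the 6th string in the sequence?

TTTTTTTTTTveTTTTT

Each term wraps the previous one in TT on the left and T on the right.
From TTTTTTveTTT, 2 further steps: TTTTTTveTTT → TTTTTTTTveTTTT → (answer).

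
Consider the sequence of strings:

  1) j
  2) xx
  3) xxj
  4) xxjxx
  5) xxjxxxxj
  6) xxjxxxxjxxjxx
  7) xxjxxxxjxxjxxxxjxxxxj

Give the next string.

xxjxxxxjxxjxxxxjxxxxjxxjxxxxjxxjxx

From term 3 onward, concatenate the last term with the second-to-last: xx·j = xxj, xxj·xx = xxjxx, …
So term 8 is xxjxxxxjxxjxxxxjxxxxj·xxjxxxxjxxjxx.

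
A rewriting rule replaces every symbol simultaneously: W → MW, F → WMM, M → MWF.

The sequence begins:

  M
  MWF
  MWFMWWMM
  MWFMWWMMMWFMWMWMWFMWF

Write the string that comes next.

Replace each of the 21 characters of MWFMWWMMMWFMWMWMWFMWF in place — MWF MW WMM MWF MW MW MWF MWF MWF MW WMM MWF MW MWF MW MWF MW WMM MWF MW WMM — and concatenate.

MWFMWWMMMWFMWMWMWFMWFMWFMWWMMMWFMWMWFMWMWFMWWMMMWFMWWMM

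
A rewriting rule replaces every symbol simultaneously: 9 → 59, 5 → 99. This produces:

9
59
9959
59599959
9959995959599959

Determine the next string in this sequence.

59599959595999599959995959599959

Replace each of the 16 characters of 9959995959599959 in place — 59 59 99 59 59 59 99 59 99 59 99 59 59 59 99 59 — and concatenate.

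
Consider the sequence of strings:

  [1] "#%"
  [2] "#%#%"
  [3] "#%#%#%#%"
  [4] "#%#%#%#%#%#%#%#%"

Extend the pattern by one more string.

Each string is two copies of the previous one concatenated.
One more doubling of #%#%#%#%#%#%#%#% gives the answer.

#%#%#%#%#%#%#%#%#%#%#%#%#%#%#%#%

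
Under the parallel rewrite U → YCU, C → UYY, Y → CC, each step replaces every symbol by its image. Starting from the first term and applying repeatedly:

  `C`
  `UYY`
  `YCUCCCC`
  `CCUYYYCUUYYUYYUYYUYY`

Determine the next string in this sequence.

UYYUYYYCUCCCCCCUYYYCUYCUCCCCYCUCCCCYCUCCCCYCUCCCC

φ(CCUYYYCUUYYUYYUYYUYY) expands symbol-by-symbol to UYY UYY YCU CC CC CC UYY YCU YCU CC CC YCU CC CC YCU CC CC YCU CC CC; joining the 20 pieces gives the next term.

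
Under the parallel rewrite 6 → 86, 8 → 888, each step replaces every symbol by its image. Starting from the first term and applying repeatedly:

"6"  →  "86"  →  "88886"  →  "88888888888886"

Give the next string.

88888888888888888888888888888888888888886

Replace each of the 14 characters of 88888888888886 in place — 888 888 888 888 888 888 888 888 888 888 888 888 888 86 — and concatenate.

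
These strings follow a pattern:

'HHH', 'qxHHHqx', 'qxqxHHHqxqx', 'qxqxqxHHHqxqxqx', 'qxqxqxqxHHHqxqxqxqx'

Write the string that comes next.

qxqxqxqxqxHHHqxqxqxqxqx

Each term wraps the previous one in qx on the left and qx on the right.
So the next term is qx·qxqxqxqxHHHqxqxqxqx·qx.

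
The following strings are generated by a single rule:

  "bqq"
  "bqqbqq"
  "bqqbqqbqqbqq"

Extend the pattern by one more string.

Each string is two copies of the previous one concatenated.
Doubling bqqbqqbqqbqq:

bqqbqqbqqbqqbqqbqqbqqbqq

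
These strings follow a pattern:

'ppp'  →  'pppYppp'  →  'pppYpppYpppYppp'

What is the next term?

Each string is two copies of the previous one joined by 'Y'.
So the next term is two copies of pppYpppYpppYppp with 'Y' between the halves.

pppYpppYpppYpppYpppYpppYpppYppp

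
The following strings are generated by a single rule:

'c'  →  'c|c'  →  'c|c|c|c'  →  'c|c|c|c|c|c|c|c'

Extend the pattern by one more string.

Each string is two copies of the previous one joined by '|'.
So the next term is two copies of c|c|c|c|c|c|c|c with '|' between the halves.

c|c|c|c|c|c|c|c|c|c|c|c|c|c|c|c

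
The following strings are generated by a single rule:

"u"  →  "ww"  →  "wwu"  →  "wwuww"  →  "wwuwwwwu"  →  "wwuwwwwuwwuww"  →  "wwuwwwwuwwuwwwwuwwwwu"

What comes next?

This is a Fibonacci-style word recurrence s(k) = s(k−1)·s(k−2): e.g. ww·u = wwu.
The next term joins wwuwwwwuwwuwwwwuwwwwu and wwuwwwwuwwuww.

wwuwwwwuwwuwwwwuwwwwuwwuwwwwuwwuww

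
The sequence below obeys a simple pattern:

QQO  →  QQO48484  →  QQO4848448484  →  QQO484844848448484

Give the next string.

QQO48484484844848448484

The strings grow by a fixed suffix 48484 each time.
So the next term is QQO484844848448484·48484.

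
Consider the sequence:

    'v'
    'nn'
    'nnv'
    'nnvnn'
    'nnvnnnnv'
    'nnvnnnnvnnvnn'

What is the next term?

nnvnnnnvnnvnnnnvnnnnv

Each term (from the third on) is the previous term followed by the one before it: term 3 = nn·v = nnv.
Continuing: nnvnnnnvnnvnn · nnvnnnnv gives term 7.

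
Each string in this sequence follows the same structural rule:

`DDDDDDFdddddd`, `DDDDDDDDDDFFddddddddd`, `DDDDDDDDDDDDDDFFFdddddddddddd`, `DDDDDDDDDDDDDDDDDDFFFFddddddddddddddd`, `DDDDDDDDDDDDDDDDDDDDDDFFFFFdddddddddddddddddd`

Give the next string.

DDDDDDDDDDDDDDDDDDDDDDDDDDFFFFFFddddddddddddddddddddd

Each string has the form D^{4n-2} F^{n-1} d^{3n}, where the shown terms are n = 2, 3, 4, 5, 6.
For the next term, n = 7, so the run lengths are 26, 6, 21.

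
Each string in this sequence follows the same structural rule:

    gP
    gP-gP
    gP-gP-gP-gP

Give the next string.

gP-gP-gP-gP-gP-gP-gP-gP

Every step duplicates the string with '-' between the halves.
One more doubling of gP-gP-gP-gP gives the answer.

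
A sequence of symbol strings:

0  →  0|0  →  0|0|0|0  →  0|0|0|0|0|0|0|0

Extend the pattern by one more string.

Each string is two copies of the previous one joined by '|'.
Doubling 0|0|0|0|0|0|0|0 with '|' between the halves:

0|0|0|0|0|0|0|0|0|0|0|0|0|0|0|0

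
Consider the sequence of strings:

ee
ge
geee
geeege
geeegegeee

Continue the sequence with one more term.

From term 3 onward, concatenate the last term with the second-to-last: ge·ee = geee, geee·ge = geeege, …
So term 6 is geeegegeee·geeege.

geeegegeeegeeege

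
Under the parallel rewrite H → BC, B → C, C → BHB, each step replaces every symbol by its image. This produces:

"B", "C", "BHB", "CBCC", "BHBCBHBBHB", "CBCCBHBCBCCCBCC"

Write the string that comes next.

Rewriting the 15 symbols of CBCCBHBCBCCCBCC one by one yields BHB C BHB BHB C BC C BHB C BHB BHB BHB C BHB BHB; concatenated:

BHBCBHBBHBCBCCBHBCBHBBHBBHBCBHBBHB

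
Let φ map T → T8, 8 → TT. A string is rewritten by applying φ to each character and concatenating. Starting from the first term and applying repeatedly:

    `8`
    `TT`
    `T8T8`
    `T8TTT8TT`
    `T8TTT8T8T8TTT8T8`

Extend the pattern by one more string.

Replace each of the 16 characters of T8TTT8T8T8TTT8T8 in place — T8 TT T8 T8 T8 TT T8 TT T8 TT T8 T8 T8 TT T8 TT — and concatenate.

T8TTT8T8T8TTT8TTT8TTT8T8T8TTT8TT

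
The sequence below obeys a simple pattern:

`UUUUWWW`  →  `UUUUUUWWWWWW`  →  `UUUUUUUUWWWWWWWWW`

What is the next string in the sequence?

UUUUUUUUUUWWWWWWWWWWWW

Term n consists of 2n+2 U's, followed by 3n W's (n = 1, 2, …).
For the next term, n = 4, so the run lengths are 10, 12.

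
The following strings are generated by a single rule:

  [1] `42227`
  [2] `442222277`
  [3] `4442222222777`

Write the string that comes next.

The n-th term is n 4's then 2n+1 2's then n 7's (n = 1, 2, …).
For the next term, n = 4, so the run lengths are 4, 9, 4.

44442222222227777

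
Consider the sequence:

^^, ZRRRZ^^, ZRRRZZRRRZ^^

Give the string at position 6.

ZRRRZZRRRZZRRRZZRRRZZRRRZ^^

Every step adds ZRRRZ at the front: s(k+1) = ZRRRZ·s(k).
From ZRRRZZRRRZ^^, 3 further steps: ZRRRZZRRRZ^^ → ZRRRZZRRRZZRRRZ^^ → ZRRRZZRRRZZRRRZZRRRZ^^ → (answer).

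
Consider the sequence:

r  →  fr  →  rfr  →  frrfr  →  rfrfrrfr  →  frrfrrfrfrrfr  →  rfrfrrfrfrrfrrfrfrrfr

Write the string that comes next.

Each term (from the third on) is the two preceding terms concatenated in order: term 3 = r·fr = rfr.
So term 8 is frrfrrfrfrrfr·rfrfrrfrfrrfrrfrfrrfr.

frrfrrfrfrrfrrfrfrrfrfrrfrrfrfrrfr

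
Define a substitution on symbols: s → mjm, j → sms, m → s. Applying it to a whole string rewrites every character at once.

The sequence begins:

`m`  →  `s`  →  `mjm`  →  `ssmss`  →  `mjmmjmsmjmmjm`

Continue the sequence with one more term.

ssmssssmssmjmssmssssmss

φ(mjmmjmsmjmmjm) expands symbol-by-symbol to s sms s s sms s mjm s sms s s sms s; joining the 13 pieces gives the next term.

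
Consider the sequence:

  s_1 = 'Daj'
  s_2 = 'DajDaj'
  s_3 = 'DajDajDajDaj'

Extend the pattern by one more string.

DajDajDajDajDajDajDajDaj

Each string is two copies of the previous one concatenated.
One more doubling of DajDajDajDaj gives the answer.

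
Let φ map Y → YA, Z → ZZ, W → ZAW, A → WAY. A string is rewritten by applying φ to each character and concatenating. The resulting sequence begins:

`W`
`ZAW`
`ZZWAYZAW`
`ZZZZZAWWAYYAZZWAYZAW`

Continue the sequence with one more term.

ZZZZZZZZZZWAYZAWZAWWAYYAYAWAYZZZZZAWWAYYAZZWAYZAW

Applying the rule to each of the 20 symbols of ZZZZZAWWAYYAZZWAYZAW gives the pieces ZZ ZZ ZZ ZZ ZZ WAY ZAW ZAW WAY YA YA WAY ZZ ZZ ZAW WAY YA ZZ WAY ZAW, which concatenate to the answer.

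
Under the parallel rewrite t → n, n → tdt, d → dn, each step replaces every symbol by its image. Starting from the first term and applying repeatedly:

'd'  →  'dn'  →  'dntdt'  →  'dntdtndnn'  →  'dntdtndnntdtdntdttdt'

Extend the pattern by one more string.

dntdtndnntdtdntdttdtndnndntdtndnnndnn

Replace each of the 20 characters of dntdtndnntdtdntdttdt in place — dn tdt n dn n tdt dn tdt tdt n dn n dn tdt n dn n n dn n — and concatenate.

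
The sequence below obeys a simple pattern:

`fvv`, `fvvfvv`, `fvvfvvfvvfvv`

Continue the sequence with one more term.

Every step duplicates the string.
Doubling fvvfvvfvvfvv:

fvvfvvfvvfvvfvvfvvfvvfvv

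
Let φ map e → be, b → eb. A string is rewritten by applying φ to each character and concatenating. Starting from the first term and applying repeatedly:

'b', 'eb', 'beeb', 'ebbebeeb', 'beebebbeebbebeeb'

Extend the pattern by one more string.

Rewriting the 16 symbols of beebebbeebbebeeb one by one yields eb be be eb be eb eb be be eb eb be eb be be eb; concatenated:

ebbebeebbeebebbebeebebbeebbebeeb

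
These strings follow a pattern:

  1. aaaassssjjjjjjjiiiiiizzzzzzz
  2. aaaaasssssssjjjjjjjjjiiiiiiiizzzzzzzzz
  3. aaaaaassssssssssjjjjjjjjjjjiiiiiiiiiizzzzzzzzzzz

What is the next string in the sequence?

aaaaaaasssssssssssssjjjjjjjjjjjjjiiiiiiiiiiiizzzzzzzzzzzzz

The n-th term is n+2 a's then 3n-2 s's then 2n+3 j's then 2n+2 i's then 2n+3 z's, where the shown terms are n = 2, 3, 4.
At n = 5 the blocks have lengths 7, 13, 13, 12, 13.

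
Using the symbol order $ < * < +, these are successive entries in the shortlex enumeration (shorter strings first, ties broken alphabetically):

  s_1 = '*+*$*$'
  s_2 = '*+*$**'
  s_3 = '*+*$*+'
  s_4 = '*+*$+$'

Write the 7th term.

Continuing the enumeration 3 steps past *+*$+$: *+*$+$ → *+*$+* → *+*$++ → (answer).

*+**$$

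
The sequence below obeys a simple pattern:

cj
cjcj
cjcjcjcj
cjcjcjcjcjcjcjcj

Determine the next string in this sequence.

Every step duplicates the string.
Doubling cjcjcjcjcjcjcjcj:

cjcjcjcjcjcjcjcjcjcjcjcjcjcjcjcj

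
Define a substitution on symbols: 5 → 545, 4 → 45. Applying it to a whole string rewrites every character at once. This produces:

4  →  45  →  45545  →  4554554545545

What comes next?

Rewriting the 13 symbols of 4554554545545 one by one yields 45 545 545 45 545 545 45 545 45 545 545 45 545; concatenated:

4554554545545545455454554554545545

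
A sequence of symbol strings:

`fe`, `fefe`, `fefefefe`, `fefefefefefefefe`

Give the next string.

s(k+1) = s(k)·s(k) — each term doubles the last.
Doubling fefefefefefefefe:

fefefefefefefefefefefefefefefefe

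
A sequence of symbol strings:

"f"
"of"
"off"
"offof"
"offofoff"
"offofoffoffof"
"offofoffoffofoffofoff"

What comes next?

This is a Fibonacci-style word recurrence s(k) = s(k−1)·s(k−2): e.g. of·f = off.
So term 8 is offofoffoffofoffofoff·offofoffoffof.

offofoffoffofoffofoffoffofoffoffof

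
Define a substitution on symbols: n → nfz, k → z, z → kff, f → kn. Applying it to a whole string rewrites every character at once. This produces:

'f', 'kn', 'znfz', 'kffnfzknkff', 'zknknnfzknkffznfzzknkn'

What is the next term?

φ(zknknnfzknkffznfzzknkn) expands symbol-by-symbol to kff z nfz z nfz nfz kn kff z nfz z kn kn kff nfz kn kff kff z nfz z nfz; joining the 22 pieces gives the next term.

kffznfzznfznfzknkffznfzzknknkffnfzknkffkffznfzznfz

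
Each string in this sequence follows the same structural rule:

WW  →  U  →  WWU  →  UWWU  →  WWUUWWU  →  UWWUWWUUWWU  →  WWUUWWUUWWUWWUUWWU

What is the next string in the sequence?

UWWUWWUUWWUWWUUWWUUWWUWWUUWWU

Each term (from the third on) is the two preceding terms concatenated in order: term 3 = WW·U = WWU.
The next term joins UWWUWWUUWWU and WWUUWWUUWWUWWUUWWU.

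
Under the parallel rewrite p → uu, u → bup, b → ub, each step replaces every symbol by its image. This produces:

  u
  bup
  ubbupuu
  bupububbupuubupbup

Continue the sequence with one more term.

Rewriting the 18 symbols of bupububbupuubupbup one by one yields ub bup uu bup ub bup ub ub bup uu bup bup ub bup uu ub bup uu; concatenated:

ubbupuubupubbupububbupuubupbupubbupuuubbupuu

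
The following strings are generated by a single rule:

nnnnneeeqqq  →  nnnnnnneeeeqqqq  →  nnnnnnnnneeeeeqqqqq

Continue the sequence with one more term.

Reading off run lengths: n runs 5, 7, 9; e runs 3, 4, 5; q runs 3, 4, 5 — each is linear in n, where the shown terms are n = 3, 4, 5.
At n = 6 the blocks have lengths 11, 6, 6.

nnnnnnnnnnneeeeeeqqqqqq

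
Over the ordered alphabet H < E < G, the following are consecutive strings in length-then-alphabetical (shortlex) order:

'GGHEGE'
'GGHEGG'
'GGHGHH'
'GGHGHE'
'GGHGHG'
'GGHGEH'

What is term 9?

GGHGGH

Continuing the enumeration 3 steps past GGHGEH: GGHGEH → GGHGEE → GGHGEG → (answer).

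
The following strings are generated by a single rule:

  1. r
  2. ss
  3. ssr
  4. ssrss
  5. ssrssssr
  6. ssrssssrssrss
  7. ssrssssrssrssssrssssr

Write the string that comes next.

This is a Fibonacci-style word recurrence s(k) = s(k−1)·s(k−2): e.g. ss·r = ssr.
Continuing: ssrssssrssrssssrssssr · ssrssssrssrss gives term 8.

ssrssssrssrssssrssssrssrssssrssrss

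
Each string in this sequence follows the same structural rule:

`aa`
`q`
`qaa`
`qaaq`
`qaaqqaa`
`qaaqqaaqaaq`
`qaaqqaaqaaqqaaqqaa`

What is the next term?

qaaqqaaqaaqqaaqqaaqaaqqaaqaaq

From term 3 onward, concatenate the last term with the second-to-last: q·aa = qaa, qaa·q = qaaq, …
So term 8 is qaaqqaaqaaqqaaqqaa·qaaqqaaqaaq.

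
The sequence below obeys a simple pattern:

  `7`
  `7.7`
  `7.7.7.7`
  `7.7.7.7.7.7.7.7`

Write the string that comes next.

7.7.7.7.7.7.7.7.7.7.7.7.7.7.7.7

Every step duplicates the string with '.' between the halves.
So the next term is two copies of 7.7.7.7.7.7.7.7 with '.' between the halves.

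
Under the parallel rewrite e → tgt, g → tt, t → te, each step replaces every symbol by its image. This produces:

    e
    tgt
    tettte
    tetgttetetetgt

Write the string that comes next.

Rewriting the 14 symbols of tetgttetetetgt one by one yields te tgt te tt te te tgt te tgt te tgt te tt te; concatenated:

tetgttetttetetgttetgttetgttettte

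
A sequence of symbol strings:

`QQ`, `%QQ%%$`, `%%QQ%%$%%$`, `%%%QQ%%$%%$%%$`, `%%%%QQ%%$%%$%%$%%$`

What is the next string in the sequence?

s(k+1) = %·s(k)·%%$, so each term gains % as a prefix and %%$ as a suffix.
So the next term is %·%%%%QQ%%$%%$%%$%%$·%%$.

%%%%%QQ%%$%%$%%$%%$%%$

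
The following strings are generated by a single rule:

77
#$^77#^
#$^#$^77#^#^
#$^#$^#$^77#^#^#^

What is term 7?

#$^#$^#$^#$^#$^#$^77#^#^#^#^#^#^

s(k+1) = #$^·s(k)·#^, so each term gains #$^ as a prefix and #^ as a suffix.
From #$^#$^#$^77#^#^#^, 3 further steps: #$^#$^#$^77#^#^#^ → #$^#$^#$^#$^77#^#^#^#^ → #$^#$^#$^#$^#$^77#^#^#^#^#^ → (answer).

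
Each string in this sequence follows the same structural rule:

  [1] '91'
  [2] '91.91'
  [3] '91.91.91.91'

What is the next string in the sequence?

Each string is two copies of the previous one joined by '.'.
One more doubling of 91.91.91.91 gives the answer.

91.91.91.91.91.91.91.91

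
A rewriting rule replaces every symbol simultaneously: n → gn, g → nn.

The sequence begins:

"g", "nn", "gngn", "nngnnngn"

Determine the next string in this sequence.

gngnnngngngnnngn

Rewriting each symbol of nngnnngn: n→gn, n→gn, g→nn, n→gn, n→gn, n→gn, g→nn, n→gn, which concatenates to gn gn nn gn gn gn nn gn.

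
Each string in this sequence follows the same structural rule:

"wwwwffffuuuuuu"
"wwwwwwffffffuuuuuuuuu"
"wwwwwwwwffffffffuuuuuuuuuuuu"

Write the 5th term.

wwwwwwwwwwwwffffffffffffuuuuuuuuuuuuuuuuuu

The n-th term is 2n w's then 2n f's then 3n u's, where the shown terms are n = 2, 3, 4.
Setting n = 6 gives 12, 12, 18 characters in each block.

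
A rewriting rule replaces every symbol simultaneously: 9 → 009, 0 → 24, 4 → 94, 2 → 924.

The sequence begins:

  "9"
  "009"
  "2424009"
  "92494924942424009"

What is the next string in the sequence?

Rewriting the 17 symbols of 92494924942424009 one by one yields 009 924 94 009 94 009 924 94 009 94 924 94 924 94 24 24 009; concatenated:

0099249400994009924940099492494924942424009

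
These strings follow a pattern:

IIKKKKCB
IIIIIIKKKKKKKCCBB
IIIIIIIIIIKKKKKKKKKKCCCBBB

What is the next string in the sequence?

IIIIIIIIIIIIIIKKKKKKKKKKKKKCCCCBBBB

The n-th term is 4n-2 I's then 3n+1 K's then n C's then n B's (n = 1, 2, …).
At n = 4 the blocks have lengths 14, 13, 4, 4.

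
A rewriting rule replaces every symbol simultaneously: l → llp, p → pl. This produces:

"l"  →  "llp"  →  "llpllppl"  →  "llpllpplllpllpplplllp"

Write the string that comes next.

Replace each of the 21 characters of llpllpplllpllpplplllp in place — llp llp pl llp llp pl pl llp llp llp pl llp llp pl pl llp pl llp llp llp pl — and concatenate.

llpllpplllpllpplplllpllpllpplllpllpplplllpplllpllpllppl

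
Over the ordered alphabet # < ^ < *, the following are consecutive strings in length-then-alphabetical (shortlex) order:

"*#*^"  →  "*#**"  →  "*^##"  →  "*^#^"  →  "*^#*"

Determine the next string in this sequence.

Treat *^#* as a base-3 numeral over the given alphabet and add one, carrying through any trailing *'s.

*^^#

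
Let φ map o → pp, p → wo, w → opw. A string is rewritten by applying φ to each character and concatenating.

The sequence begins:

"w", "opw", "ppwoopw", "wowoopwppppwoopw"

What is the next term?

opwppopwppppwoopwwowowowoopwppppwoopw

φ(wowoopwppppwoopw) expands symbol-by-symbol to opw pp opw pp pp wo opw wo wo wo wo opw pp pp wo opw; joining the 16 pieces gives the next term.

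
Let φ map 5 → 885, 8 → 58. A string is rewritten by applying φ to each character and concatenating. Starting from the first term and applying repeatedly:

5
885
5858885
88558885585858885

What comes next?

φ(88558885585858885) expands symbol-by-symbol to 58 58 885 885 58 58 58 885 885 58 885 58 885 58 58 58 885; joining the 17 pieces gives the next term.

58588858855858588858855888558885585858885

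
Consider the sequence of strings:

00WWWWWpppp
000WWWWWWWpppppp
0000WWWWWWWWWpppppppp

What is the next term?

00000WWWWWWWWWWWpppppppppp

Each string has the form 0^{n} W^{2n+1} p^{2n}, where the shown terms are n = 2, 3, 4.
For the next term, n = 5, so the run lengths are 5, 11, 10.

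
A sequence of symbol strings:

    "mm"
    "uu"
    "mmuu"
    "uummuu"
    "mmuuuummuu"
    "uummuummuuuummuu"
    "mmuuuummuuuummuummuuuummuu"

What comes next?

This is a Fibonacci-style word recurrence s(k) = s(k−2)·s(k−1): e.g. mm·uu = mmuu.
The next term joins uummuummuuuummuu and mmuuuummuuuummuummuuuummuu.

uummuummuuuummuummuuuummuuuummuummuuuummuu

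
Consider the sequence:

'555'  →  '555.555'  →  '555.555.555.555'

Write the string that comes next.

Every step duplicates the string with '.' between the halves.
One more doubling of 555.555.555.555 gives the answer.

555.555.555.555.555.555.555.555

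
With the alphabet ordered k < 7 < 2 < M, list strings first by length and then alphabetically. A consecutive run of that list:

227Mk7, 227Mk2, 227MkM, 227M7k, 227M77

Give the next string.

The successor of 227M77 increments the rightmost position that isn't already M and resets every position after it to k.

227M72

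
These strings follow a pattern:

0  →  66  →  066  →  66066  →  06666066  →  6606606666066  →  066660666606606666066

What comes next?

6606606666066066660666606606666066

This is a Fibonacci-style word recurrence s(k) = s(k−2)·s(k−1): e.g. 0·66 = 066.
Continuing: 6606606666066 · 066660666606606666066 gives term 8.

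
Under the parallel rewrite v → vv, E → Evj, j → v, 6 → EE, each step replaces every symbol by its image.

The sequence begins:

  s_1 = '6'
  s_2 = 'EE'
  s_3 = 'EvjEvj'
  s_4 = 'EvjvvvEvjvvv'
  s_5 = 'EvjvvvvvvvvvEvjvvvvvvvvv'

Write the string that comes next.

Replace each of the 24 characters of EvjvvvvvvvvvEvjvvvvvvvvv in place — Evj vv v vv vv vv vv vv vv vv vv vv Evj vv v vv vv vv vv vv vv vv vv vv — and concatenate.

EvjvvvvvvvvvvvvvvvvvvvvvEvjvvvvvvvvvvvvvvvvvvvvv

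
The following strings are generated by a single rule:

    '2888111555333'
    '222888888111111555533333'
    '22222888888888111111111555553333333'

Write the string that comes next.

The n-th term is 2n-1 2's then 3n 8's then 3n 1's then n+2 5's then 2n+1 3's (n = 1, 2, …).
At n = 4 the blocks have lengths 7, 12, 12, 6, 9.

2222222888888888888111111111111555555333333333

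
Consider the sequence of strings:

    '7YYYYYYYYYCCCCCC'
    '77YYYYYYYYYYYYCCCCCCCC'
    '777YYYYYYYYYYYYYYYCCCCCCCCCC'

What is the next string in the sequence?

7777YYYYYYYYYYYYYYYYYYCCCCCCCCCCCC

The n-th term is n-2 7's then 3n Y's then 2n C's, where the shown terms are n = 3, 4, 5.
Setting n = 6 gives 4, 18, 12 characters in each block.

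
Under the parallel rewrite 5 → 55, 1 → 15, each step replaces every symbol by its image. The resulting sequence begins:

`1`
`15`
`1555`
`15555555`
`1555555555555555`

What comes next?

φ(1555555555555555) expands symbol-by-symbol to 15 55 55 55 55 55 55 55 55 55 55 55 55 55 55 55; joining the 16 pieces gives the next term.

15555555555555555555555555555555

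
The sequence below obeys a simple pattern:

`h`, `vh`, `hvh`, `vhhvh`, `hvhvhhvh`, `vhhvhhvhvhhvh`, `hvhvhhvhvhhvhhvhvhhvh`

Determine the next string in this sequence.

vhhvhhvhvhhvhhvhvhhvhvhhvhhvhvhhvh

This is a Fibonacci-style word recurrence s(k) = s(k−2)·s(k−1): e.g. h·vh = hvh.
The next term joins vhhvhhvhvhhvh and hvhvhhvhvhhvhhvhvhhvh.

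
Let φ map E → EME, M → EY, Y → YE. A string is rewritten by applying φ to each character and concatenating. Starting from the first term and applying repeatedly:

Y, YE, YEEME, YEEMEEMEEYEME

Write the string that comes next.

Rewriting the 13 symbols of YEEMEEMEEYEME one by one yields YE EME EME EY EME EME EY EME EME YE EME EY EME; concatenated:

YEEMEEMEEYEMEEMEEYEMEEMEYEEMEEYEME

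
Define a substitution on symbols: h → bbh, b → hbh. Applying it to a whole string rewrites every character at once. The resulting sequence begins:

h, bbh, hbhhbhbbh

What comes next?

Expanding hbhhbhbbh: h→bbh, b→hbh, h→bbh, h→bbh, b→hbh, h→bbh, b→hbh, b→hbh, h→bbh. Concatenated: bbh hbh bbh bbh hbh bbh hbh hbh bbh.

bbhhbhbbhbbhhbhbbhhbhhbhbbh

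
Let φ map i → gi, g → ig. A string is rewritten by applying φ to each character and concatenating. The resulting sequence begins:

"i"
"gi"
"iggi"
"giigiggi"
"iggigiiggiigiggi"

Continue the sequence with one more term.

giigiggiiggigiigiggigiiggiigiggi

Replace each of the 16 characters of iggigiiggiigiggi in place — gi ig ig gi ig gi gi ig ig gi gi ig gi ig ig gi — and concatenate.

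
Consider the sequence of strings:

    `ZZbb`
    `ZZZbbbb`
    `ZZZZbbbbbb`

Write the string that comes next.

Term n consists of n+1 Z's, followed by 2n b's (n = 1, 2, …).
At n = 4 the blocks have lengths 5, 8.

ZZZZZbbbbbbbb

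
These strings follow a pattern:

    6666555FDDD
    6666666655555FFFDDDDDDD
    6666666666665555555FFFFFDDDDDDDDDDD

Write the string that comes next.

6666666666666666555555555FFFFFFFDDDDDDDDDDDDDDD

The n-th term is 4n 6's then 2n+1 5's then 2n-1 F's then 4n-1 D's (n = 1, 2, …).
Setting n = 4 gives 16, 9, 7, 15 characters in each block.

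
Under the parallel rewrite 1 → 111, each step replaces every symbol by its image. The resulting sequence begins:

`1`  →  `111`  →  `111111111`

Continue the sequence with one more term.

111111111111111111111111111

Expanding 111111111: 1→111, 1→111, 1→111, 1→111, 1→111, 1→111, 1→111, 1→111, 1→111. Concatenated: 111 111 111 111 111 111 111 111 111.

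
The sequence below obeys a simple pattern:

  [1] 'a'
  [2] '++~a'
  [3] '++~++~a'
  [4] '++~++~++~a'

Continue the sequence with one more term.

The strings grow by a fixed prefix ++~ each time.
So the next term is ++~·++~++~++~a.

++~++~++~++~a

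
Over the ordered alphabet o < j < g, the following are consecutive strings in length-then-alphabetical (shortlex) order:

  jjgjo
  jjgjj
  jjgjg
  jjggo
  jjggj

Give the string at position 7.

Continuing the enumeration 2 steps past jjggj: jjggj → jjggg → (answer).

jgooo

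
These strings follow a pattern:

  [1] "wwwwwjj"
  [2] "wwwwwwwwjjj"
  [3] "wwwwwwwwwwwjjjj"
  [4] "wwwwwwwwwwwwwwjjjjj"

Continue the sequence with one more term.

wwwwwwwwwwwwwwwwwjjjjjj

Each string has the form w^{3n-1} j^{n}, where the shown terms are n = 2, 3, 4, 5.
At n = 6 the blocks have lengths 17, 6.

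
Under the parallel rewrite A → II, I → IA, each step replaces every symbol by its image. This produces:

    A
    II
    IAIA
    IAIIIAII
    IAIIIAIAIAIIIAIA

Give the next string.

Rewriting the 16 symbols of IAIIIAIAIAIIIAIA one by one yields IA II IA IA IA II IA II IA II IA IA IA II IA II; concatenated:

IAIIIAIAIAIIIAIIIAIIIAIAIAIIIAII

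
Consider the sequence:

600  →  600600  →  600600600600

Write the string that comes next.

Each string is two copies of the previous one concatenated.
Doubling 600600600600:

600600600600600600600600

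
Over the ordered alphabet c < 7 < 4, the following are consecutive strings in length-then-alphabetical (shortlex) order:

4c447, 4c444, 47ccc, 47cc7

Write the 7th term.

47c77

Advancing 3 positions from 47cc7 through 47cc7 → 47cc4 → 47c7c reaches term 7.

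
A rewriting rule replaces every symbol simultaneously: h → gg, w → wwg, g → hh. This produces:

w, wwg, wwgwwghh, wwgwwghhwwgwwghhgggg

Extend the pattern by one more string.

Rewriting the 20 symbols of wwgwwghhwwgwwghhgggg one by one yields wwg wwg hh wwg wwg hh gg gg wwg wwg hh wwg wwg hh gg gg hh hh hh hh; concatenated:

wwgwwghhwwgwwghhggggwwgwwghhwwgwwghhgggghhhhhhhh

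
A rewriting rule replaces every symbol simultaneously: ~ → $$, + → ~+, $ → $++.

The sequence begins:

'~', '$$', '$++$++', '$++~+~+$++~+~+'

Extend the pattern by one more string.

Rewriting the 14 symbols of $++~+~+$++~+~+ one by one yields $++ ~+ ~+ $$ ~+ $$ ~+ $++ ~+ ~+ $$ ~+ $$ ~+; concatenated:

$++~+~+$$~+$$~+$++~+~+$$~+$$~+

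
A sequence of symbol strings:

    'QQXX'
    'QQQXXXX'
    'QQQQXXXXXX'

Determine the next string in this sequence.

Each string has the form Q^{n+1} X^{2n} (n = 1, 2, …).
Setting n = 4 gives 5, 8 characters in each block.

QQQQQXXXXXXXX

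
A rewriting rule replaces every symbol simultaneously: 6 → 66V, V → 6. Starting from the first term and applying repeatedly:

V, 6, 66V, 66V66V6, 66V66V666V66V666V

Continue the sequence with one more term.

66V66V666V66V666V66V66V666V66V666V66V66V6

Applying the rule to each of the 17 symbols of 66V66V666V66V666V gives the pieces 66V 66V 6 66V 66V 6 66V 66V 66V 6 66V 66V 6 66V 66V 66V 6, which concatenate to the answer.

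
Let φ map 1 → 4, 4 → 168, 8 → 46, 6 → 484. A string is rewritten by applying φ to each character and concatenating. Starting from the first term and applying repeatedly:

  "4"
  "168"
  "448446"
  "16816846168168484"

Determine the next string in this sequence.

44844644844616848444844644844616846168

φ(16816846168168484) expands symbol-by-symbol to 4 484 46 4 484 46 168 484 4 484 46 4 484 46 168 46 168; joining the 17 pieces gives the next term.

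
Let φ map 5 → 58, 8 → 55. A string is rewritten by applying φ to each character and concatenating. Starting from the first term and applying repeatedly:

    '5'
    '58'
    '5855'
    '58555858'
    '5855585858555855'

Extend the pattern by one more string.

Replace each of the 16 characters of 5855585858555855 in place — 58 55 58 58 58 55 58 55 58 55 58 58 58 55 58 58 — and concatenate.

58555858585558555855585858555858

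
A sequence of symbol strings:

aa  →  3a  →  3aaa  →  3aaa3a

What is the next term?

3aaa3a3aaa

This is a Fibonacci-style word recurrence s(k) = s(k−1)·s(k−2): e.g. 3a·aa = 3aaa.
The next term joins 3aaa3a and 3aaa.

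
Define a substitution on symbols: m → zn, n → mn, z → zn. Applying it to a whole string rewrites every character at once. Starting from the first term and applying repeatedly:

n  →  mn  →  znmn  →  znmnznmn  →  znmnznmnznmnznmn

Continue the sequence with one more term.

Rewriting the 16 symbols of znmnznmnznmnznmn one by one yields zn mn zn mn zn mn zn mn zn mn zn mn zn mn zn mn; concatenated:

znmnznmnznmnznmnznmnznmnznmnznmn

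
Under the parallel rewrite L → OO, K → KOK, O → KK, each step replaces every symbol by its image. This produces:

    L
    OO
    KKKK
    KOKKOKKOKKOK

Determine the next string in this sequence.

Expanding KOKKOKKOKKOK: K→KOK, O→KK, K→KOK, K→KOK, O→KK, K→KOK, K→KOK, O→KK, K→KOK, K→KOK, O→KK, K→KOK. Concatenated: KOK KK KOK KOK KK KOK KOK KK KOK KOK KK KOK.

KOKKKKOKKOKKKKOKKOKKKKOKKOKKKKOK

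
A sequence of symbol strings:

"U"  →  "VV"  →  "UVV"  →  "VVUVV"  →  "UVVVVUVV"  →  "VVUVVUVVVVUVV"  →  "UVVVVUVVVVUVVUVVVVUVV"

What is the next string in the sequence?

This is a Fibonacci-style word recurrence s(k) = s(k−2)·s(k−1): e.g. U·VV = UVV.
The next term joins VVUVVUVVVVUVV and UVVVVUVVVVUVVUVVVVUVV.

VVUVVUVVVVUVVUVVVVUVVVVUVVUVVVVUVV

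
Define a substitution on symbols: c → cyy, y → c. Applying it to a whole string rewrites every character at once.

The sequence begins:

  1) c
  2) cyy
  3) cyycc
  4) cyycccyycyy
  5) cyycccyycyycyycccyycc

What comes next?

Applying the rule to each of the 21 symbols of cyycccyycyycyycccyycc gives the pieces cyy c c cyy cyy cyy c c cyy c c cyy c c cyy cyy cyy c c cyy cyy, which concatenate to the answer.

cyycccyycyycyycccyycccyycccyycyycyycccyycyy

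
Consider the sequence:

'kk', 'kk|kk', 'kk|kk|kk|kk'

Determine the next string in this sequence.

Each string is two copies of the previous one joined by '|'.
Doubling kk|kk|kk|kk with '|' between the halves:

kk|kk|kk|kk|kk|kk|kk|kk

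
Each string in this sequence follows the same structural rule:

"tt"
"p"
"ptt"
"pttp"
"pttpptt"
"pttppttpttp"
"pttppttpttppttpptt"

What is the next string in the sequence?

pttppttpttppttppttpttppttpttp

Each term (from the third on) is the previous term followed by the one before it: term 3 = p·tt = ptt.
Continuing: pttppttpttppttpptt · pttppttpttp gives term 8.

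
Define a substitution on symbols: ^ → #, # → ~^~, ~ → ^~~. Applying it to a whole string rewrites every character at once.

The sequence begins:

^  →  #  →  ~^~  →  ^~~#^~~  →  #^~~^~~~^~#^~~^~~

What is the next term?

~^~#^~~^~~#^~~^~~^~~#^~~~^~#^~~^~~#^~~^~~

φ(#^~~^~~~^~#^~~^~~) expands symbol-by-symbol to ~^~ # ^~~ ^~~ # ^~~ ^~~ ^~~ # ^~~ ~^~ # ^~~ ^~~ # ^~~ ^~~; joining the 17 pieces gives the next term.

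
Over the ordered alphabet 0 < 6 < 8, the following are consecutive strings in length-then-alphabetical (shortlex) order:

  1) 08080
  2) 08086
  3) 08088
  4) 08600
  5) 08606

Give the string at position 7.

08660

Advancing 2 positions from 08606 through 08606 → 08608 reaches term 7.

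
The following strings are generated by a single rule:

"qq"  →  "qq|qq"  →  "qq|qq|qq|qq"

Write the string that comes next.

qq|qq|qq|qq|qq|qq|qq|qq

s(k+1) = s(k)·|·s(k) — each term doubles the last with '|' between the halves.
So the next term is two copies of qq|qq|qq|qq with '|' between the halves.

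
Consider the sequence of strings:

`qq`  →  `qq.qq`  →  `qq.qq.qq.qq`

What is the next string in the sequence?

s(k+1) = s(k)·.·s(k) — each term doubles the last with '.' between the halves.
One more doubling of qq.qq.qq.qq gives the answer.

qq.qq.qq.qq.qq.qq.qq.qq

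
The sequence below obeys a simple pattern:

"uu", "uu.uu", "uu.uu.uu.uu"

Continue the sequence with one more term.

uu.uu.uu.uu.uu.uu.uu.uu

s(k+1) = s(k)·.·s(k) — each term doubles the last with '.' between the halves.
One more doubling of uu.uu.uu.uu gives the answer.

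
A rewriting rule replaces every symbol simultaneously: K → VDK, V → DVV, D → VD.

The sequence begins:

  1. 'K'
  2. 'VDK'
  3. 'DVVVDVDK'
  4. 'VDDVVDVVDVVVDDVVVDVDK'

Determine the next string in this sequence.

DVVVDVDDVVDVVVDDVVDVVVDDVVDVVDVVVDVDDVVDVVDVVVDDVVVDVDK

φ(VDDVVDVVDVVVDDVVVDVDK) expands symbol-by-symbol to DVV VD VD DVV DVV VD DVV DVV VD DVV DVV DVV VD VD DVV DVV DVV VD DVV VD VDK; joining the 21 pieces gives the next term.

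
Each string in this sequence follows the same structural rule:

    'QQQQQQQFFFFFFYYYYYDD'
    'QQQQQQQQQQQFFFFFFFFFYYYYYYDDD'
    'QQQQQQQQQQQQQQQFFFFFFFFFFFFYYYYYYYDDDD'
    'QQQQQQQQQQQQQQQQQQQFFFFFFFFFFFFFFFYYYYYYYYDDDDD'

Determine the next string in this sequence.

QQQQQQQQQQQQQQQQQQQQQQQFFFFFFFFFFFFFFFFFFYYYYYYYYYDDDDDD

Reading off run lengths: Q runs 7, 11, 15, 19; F runs 6, 9, 12, 15; Y runs 5, 6, 7, 8; D runs 2, 3, 4, 5 — each is linear in n, where the shown terms are n = 2, 3, 4, 5.
Setting n = 6 gives 23, 18, 9, 6 characters in each block.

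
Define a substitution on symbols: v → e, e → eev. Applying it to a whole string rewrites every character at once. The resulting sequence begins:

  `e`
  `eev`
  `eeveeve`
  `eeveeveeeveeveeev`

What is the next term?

Replace each of the 17 characters of eeveeveeeveeveeev in place — eev eev e eev eev e eev eev eev e eev eev e eev eev eev e — and concatenate.

eeveeveeeveeveeeveeveeveeeveeveeeveeveeve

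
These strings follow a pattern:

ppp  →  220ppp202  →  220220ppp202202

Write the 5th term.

220220220220ppp202202202202

Every step adds 220 to the front and 202 to the end of the previous string.
From 220220ppp202202, 2 further steps: 220220ppp202202 → 220220220ppp202202202 → (answer).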